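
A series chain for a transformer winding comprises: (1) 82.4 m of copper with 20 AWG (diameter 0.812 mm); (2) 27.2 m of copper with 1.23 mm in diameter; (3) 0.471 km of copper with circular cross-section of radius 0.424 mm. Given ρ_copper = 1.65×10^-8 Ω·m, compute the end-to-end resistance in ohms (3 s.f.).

Seg 1: A = π(0.812/2 mm)² = π(4.0600e-04 m)² = 5.178e-07 m²
R_1 = (1.65×10^-8)(82.4)/(5.178e-07) = 2.625 Ω
Seg 2: A = π(d/2)² = π(6.1500e-04 m)² = 1.188e-06 m²
R_2 = (1.65×10^-8)(27.2)/(1.188e-06) = 0.3777 Ω
Seg 3: A = πr² = π(4.2400e-04 m)² = 5.648e-07 m²
R_3 = (1.65×10^-8)(471)/(5.648e-07) = 13.76 Ω
R_total = R_1 + R_2 + R_3 = 16.8 Ω

16.8 Ω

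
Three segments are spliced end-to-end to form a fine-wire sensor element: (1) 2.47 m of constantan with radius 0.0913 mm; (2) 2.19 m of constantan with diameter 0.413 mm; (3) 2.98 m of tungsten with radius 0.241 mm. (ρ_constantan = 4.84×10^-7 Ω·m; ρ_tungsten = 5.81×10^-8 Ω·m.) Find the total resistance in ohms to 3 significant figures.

Seg 1: A = πr² = π(9.1300e-05 m)² = 2.619e-08 m²
R_1 = (4.84×10^-7)(2.47)/(2.619e-08) = 45.65 Ω
Seg 2: A = π(d/2)² = π(2.0650e-04 m)² = 1.340e-07 m²
R_2 = (4.84×10^-7)(2.19)/(1.340e-07) = 7.912 Ω
Seg 3: A = πr² = π(2.4100e-04 m)² = 1.825e-07 m²
R_3 = (5.81×10^-8)(2.98)/(1.825e-07) = 0.9489 Ω
R_total = R_1 + R_2 + R_3 = 54.5 Ω

54.5 Ω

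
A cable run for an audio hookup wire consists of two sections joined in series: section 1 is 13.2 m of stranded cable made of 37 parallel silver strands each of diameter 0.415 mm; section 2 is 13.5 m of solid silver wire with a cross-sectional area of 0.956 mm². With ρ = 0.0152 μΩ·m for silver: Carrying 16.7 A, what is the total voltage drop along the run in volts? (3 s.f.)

ρ = 0.0152 μΩ·m = 1.52×10^-8 Ω·m
Section 1: A_strand = π(2.0750e-04)² = 1.353e-07 m²; R₁ = ρL/(N·A_s) = (1.52×10^-8)(13.2)/(37×1.353e-07) = 0.04009 Ω
Section 2: A = 0.956 mm² = 9.560e-07 m²
R₂ = (1.52×10^-8)(13.5)/(9.560e-07) = 0.2146 Ω
R = R₁ + R₂ = 0.2547 Ω
V = IR = 16.7 × 0.2547 = 4.25 V

4.25 V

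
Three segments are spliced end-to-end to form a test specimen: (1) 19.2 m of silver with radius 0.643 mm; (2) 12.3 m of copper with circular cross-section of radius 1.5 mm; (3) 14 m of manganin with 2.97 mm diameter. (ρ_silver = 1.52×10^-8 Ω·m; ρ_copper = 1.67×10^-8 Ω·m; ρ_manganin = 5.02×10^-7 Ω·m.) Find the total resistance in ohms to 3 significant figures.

Seg 1: A = πr² = π(6.4300e-04 m)² = 1.299e-06 m²
R_1 = (1.52×10^-8)(19.2)/(1.299e-06) = 0.2247 Ω
Seg 2: A = πr² = π(1.5000e-03 m)² = 7.069e-06 m²
R_2 = (1.67×10^-8)(12.3)/(7.069e-06) = 0.02906 Ω
Seg 3: A = π(d/2)² = π(1.4850e-03 m)² = 6.928e-06 m²
R_3 = (5.02×10^-7)(14)/(6.928e-06) = 1.014 Ω
R_total = R_1 + R_2 + R_3 = 1.27 Ω

1.27 Ω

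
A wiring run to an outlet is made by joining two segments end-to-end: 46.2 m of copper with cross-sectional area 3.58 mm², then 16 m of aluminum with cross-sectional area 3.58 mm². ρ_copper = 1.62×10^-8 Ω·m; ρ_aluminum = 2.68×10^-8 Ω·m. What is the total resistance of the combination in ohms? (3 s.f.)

Segment 1: A = 3.58 mm² = 3.580e-06 m²
R₁ = ρL/A = (1.62×10^-8)(46.2)/(3.580e-06) = 0.2091 Ω
R₂ = (2.68×10^-8)(16)/(3.580e-06) = 0.1198 Ω
R = R₁ + R₂ = 0.329 Ω

0.329 Ω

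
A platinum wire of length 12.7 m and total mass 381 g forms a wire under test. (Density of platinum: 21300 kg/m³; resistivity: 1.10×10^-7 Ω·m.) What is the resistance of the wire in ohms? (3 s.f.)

0.992 Ω

A = m/(density·L) = 0.381/(21300×12.7) = 1.4085e-06 m²
R = ρL/A = (1.10×10^-7)(12.7)/(1.4085e-06) = 0.992 Ω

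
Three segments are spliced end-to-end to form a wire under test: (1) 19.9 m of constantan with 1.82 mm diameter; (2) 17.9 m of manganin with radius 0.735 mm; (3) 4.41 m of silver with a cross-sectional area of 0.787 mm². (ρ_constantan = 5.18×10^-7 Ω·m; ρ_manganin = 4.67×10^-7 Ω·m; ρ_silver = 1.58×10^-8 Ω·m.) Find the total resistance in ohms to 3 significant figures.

Seg 1: A = π(d/2)² = π(9.1000e-04 m)² = 2.602e-06 m²
R_1 = (5.18×10^-7)(19.9)/(2.602e-06) = 3.962 Ω
Seg 2: A = πr² = π(7.3500e-04 m)² = 1.697e-06 m²
R_2 = (4.67×10^-7)(17.9)/(1.697e-06) = 4.925 Ω
Seg 3: A = 0.787 mm² = 7.870e-07 m²
R_3 = (1.58×10^-8)(4.41)/(7.870e-07) = 0.08854 Ω
R_total = R_1 + R_2 + R_3 = 8.98 Ω

8.98 Ω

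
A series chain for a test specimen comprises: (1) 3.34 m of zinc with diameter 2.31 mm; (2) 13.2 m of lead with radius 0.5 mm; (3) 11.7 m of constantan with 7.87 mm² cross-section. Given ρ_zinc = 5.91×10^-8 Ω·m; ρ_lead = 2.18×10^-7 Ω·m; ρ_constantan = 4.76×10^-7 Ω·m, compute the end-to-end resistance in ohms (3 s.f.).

4.42 Ω

Seg 1: A = π(d/2)² = π(1.1550e-03 m)² = 4.191e-06 m²
R_1 = (5.91×10^-8)(3.34)/(4.191e-06) = 0.0471 Ω
Seg 2: A = πr² = π(5.0000e-04 m)² = 7.854e-07 m²
R_2 = (2.18×10^-7)(13.2)/(7.854e-07) = 3.664 Ω
Seg 3: A = 7.87 mm² = 7.870e-06 m²
R_3 = (4.76×10^-7)(11.7)/(7.870e-06) = 0.7076 Ω
R_total = R_1 + R_2 + R_3 = 4.42 Ω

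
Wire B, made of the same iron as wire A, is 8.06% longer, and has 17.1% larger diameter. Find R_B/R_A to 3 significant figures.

0.788

R ∝ L/d², so R_B/R_A = (1 + 8.06/100) × (1 + 17.1/100)⁻²
= 1.081 × 0.7293 = 0.788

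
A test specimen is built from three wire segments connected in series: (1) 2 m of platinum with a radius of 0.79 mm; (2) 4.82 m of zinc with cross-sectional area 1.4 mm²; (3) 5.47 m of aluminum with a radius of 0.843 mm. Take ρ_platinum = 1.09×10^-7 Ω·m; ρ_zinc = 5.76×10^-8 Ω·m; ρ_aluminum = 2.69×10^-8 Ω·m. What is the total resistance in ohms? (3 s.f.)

Seg 1: A = πr² = π(7.9000e-04 m)² = 1.961e-06 m²
R_1 = (1.09×10^-7)(2)/(1.961e-06) = 0.1112 Ω
Seg 2: A = 1.4 mm² = 1.400e-06 m²
R_2 = (5.76×10^-8)(4.82)/(1.400e-06) = 0.1983 Ω
Seg 3: A = πr² = π(8.4300e-04 m)² = 2.233e-06 m²
R_3 = (2.69×10^-8)(5.47)/(2.233e-06) = 0.06591 Ω
R_total = R_1 + R_2 + R_3 = 0.375 Ω

0.375 Ω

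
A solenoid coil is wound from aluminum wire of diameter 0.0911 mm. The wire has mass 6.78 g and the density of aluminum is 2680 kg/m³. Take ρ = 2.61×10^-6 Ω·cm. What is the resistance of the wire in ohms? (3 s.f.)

1550 Ω

ρ = 2.61×10^-6 Ω·cm = 2.61×10^-8 Ω·m
A = π(d/2)² = π(4.5550e-05 m)² = 6.5182e-09 m²
L = m/(density·A) = 0.00678/(2680×6.5182e-09) = 388.1 m
R = ρL/A = (2.61×10^-8)(388.1)/(6.5182e-09) = 1550 Ω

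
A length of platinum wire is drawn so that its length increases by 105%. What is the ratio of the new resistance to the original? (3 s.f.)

k = 1 + 105/100 = 2.05; volume constant ⇒ A' = A/k, so R' = k²R.
Factor = 4.20

4.20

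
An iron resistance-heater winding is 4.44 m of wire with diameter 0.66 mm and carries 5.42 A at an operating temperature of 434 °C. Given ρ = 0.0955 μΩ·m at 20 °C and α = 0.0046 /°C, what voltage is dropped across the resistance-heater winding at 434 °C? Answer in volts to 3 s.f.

ρ = 0.0955 μΩ·m = 9.55×10^-8 Ω·m
A = π(d/2)² = π(3.3000e-04 m)² = 3.421e-07 m²
R₍20₎ = ρL/A = (9.55×10^-8)(4.44)/(3.421e-07) = 1.239 Ω
R₍434₎ = R₍20₎(1 + αΔT) = 1.239 × (1 + 0.0046×414) = 3.6 Ω
V = IR = 5.42 × 3.6 = 19.5 V

19.5 V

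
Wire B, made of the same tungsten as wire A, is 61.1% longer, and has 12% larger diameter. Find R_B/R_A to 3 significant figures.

1.28

R ∝ L/d², so R_B/R_A = (1 + 61.1/100) × (1 + 12/100)⁻²
= 1.611 × 0.7972 = 1.28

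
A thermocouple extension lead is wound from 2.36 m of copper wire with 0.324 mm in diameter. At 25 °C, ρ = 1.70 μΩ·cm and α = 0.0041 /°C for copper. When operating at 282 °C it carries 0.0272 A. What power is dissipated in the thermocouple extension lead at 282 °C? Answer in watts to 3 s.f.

7.39×10^-4 W

ρ = 1.70 μΩ·cm = 1.70×10^-8 Ω·m
A = π(d/2)² = π(1.6200e-04 m)² = 8.245e-08 m²
R₍25₎ = ρL/A = (1.70×10^-8)(2.36)/(8.245e-08) = 0.4866 Ω
R₍282₎ = R₍25₎(1 + αΔT) = 0.4866 × (1 + 0.0041×257) = 0.9994 Ω
P = I²R = (0.0272)² × 0.9994 = 7.39×10^-4 W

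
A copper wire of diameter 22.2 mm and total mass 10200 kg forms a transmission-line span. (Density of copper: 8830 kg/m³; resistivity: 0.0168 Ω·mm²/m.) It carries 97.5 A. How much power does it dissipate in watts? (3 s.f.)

ρ = 0.0168 Ω·mm²/m = 1.68×10^-8 Ω·m
A = π(d/2)² = π(1.1100e-02 m)² = 3.8708e-04 m²
L = m/(density·A) = 10200/(8830×3.8708e-04) = 2984 m
R = ρL/A = (1.68×10^-8)(2984)/(3.8708e-04) = 0.1295 Ω
P = I²R = (97.5)² × 0.1295 = 1230 W

1230 W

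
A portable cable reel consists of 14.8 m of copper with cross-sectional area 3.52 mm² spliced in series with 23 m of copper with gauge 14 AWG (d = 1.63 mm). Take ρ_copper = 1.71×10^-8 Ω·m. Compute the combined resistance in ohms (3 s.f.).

0.260 Ω

Segment 1: A = 3.52 mm² = 3.520e-06 m²
R₁ = ρL/A = (1.71×10^-8)(14.8)/(3.520e-06) = 0.0719 Ω
Segment 2: A = π(1.63/2 mm)² = π(8.1500e-04 m)² = 2.087e-06 m²
R₂ = (1.71×10^-8)(23)/(2.087e-06) = 0.1885 Ω
R = R₁ + R₂ = 0.260 Ω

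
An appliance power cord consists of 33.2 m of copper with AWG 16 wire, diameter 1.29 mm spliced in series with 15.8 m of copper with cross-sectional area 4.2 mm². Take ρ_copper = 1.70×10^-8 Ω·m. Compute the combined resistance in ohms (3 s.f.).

0.496 Ω

Segment 1: A = π(1.29/2 mm)² = π(6.4500e-04 m)² = 1.307e-06 m²
R₁ = ρL/A = (1.70×10^-8)(33.2)/(1.307e-06) = 0.4318 Ω
Segment 2: A = 4.2 mm² = 4.200e-06 m²
R₂ = (1.70×10^-8)(15.8)/(4.200e-06) = 0.06395 Ω
R = R₁ + R₂ = 0.496 Ω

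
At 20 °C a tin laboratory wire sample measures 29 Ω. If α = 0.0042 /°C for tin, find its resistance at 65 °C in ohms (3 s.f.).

ΔT = 65 − 20 = 45 °C
R = R₀(1 + αΔT) = 29 × (1 + 0.0042×45) = 29 × 1.189 = 34.5 Ω

34.5 Ω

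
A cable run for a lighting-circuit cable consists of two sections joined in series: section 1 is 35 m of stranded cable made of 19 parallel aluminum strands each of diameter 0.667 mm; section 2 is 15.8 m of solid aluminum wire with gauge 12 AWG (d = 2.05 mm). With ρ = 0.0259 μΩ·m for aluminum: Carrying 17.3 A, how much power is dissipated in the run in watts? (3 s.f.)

ρ = 0.0259 μΩ·m = 2.59×10^-8 Ω·m
Section 1: A_strand = π(3.3350e-04)² = 3.494e-07 m²; R₁ = ρL/(N·A_s) = (2.59×10^-8)(35)/(19×3.494e-07) = 0.1365 Ω
Section 2: A = π(2.05/2 mm)² = π(1.0250e-03 m)² = 3.301e-06 m²
R₂ = (2.59×10^-8)(15.8)/(3.301e-06) = 0.124 Ω
R = R₁ + R₂ = 0.2605 Ω
P = I²R = (17.3)² × 0.2605 = 78.0 W

78.0 W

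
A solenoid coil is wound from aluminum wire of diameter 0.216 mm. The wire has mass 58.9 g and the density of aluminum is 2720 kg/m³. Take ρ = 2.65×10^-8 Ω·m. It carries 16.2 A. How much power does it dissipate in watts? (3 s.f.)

A = π(d/2)² = π(1.0800e-04 m)² = 3.6644e-08 m²
L = m/(density·A) = 0.0589/(2720×3.6644e-08) = 590.9 m
R = ρL/A = (2.65×10^-8)(590.9)/(3.6644e-08) = 427.4 Ω
P = I²R = (16.2)² × 427.4 = 1.12×10^5 W

1.12×10^5 W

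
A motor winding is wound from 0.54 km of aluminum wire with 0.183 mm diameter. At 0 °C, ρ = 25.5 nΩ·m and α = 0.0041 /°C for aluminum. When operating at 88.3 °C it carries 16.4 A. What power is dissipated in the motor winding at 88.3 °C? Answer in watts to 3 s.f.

1.92×10^5 W

ρ = 25.5 nΩ·m = 2.55×10^-8 Ω·m
A = π(d/2)² = π(9.1500e-05 m)² = 2.630e-08 m²
R₍0₎ = ρL/A = (2.55×10^-8)(540)/(2.630e-08) = 523.5 Ω
R₍88.3₎ = R₍0₎(1 + αΔT) = 523.5 × (1 + 0.0041×88.3) = 713.1 Ω
P = I²R = (16.4)² × 713.1 = 1.92×10^5 W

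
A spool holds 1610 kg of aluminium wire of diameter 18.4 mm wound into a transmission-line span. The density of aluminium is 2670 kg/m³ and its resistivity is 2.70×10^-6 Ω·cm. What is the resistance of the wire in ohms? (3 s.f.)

0.230 Ω

ρ = 2.70×10^-6 Ω·cm = 2.70×10^-8 Ω·m
A = π(d/2)² = π(9.2000e-03 m)² = 2.6590e-04 m²
L = m/(density·A) = 1610/(2670×2.6590e-04) = 2268 m
R = ρL/A = (2.70×10^-8)(2268)/(2.6590e-04) = 0.230 Ω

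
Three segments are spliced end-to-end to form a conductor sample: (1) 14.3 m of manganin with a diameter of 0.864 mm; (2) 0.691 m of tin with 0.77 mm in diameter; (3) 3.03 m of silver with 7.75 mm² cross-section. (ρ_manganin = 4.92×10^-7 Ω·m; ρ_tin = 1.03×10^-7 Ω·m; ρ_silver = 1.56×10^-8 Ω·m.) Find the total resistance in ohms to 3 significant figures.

Seg 1: A = π(d/2)² = π(4.3200e-04 m)² = 5.863e-07 m²
R_1 = (4.92×10^-7)(14.3)/(5.863e-07) = 12 Ω
Seg 2: A = π(d/2)² = π(3.8500e-04 m)² = 4.657e-07 m²
R_2 = (1.03×10^-7)(0.691)/(4.657e-07) = 0.1528 Ω
Seg 3: A = 7.75 mm² = 7.750e-06 m²
R_3 = (1.56×10^-8)(3.03)/(7.750e-06) = 0.006099 Ω
R_total = R_1 + R_2 + R_3 = 12.2 Ω

12.2 Ω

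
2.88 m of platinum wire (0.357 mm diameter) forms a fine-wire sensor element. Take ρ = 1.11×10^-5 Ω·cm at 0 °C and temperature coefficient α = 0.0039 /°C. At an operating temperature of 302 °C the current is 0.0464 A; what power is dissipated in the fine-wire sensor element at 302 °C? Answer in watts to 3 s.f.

ρ = 1.11×10^-5 Ω·cm = 1.11×10^-7 Ω·m
A = π(d/2)² = π(1.7850e-04 m)² = 1.001e-07 m²
R₍0₎ = ρL/A = (1.11×10^-7)(2.88)/(1.001e-07) = 3.194 Ω
R₍302₎ = R₍0₎(1 + αΔT) = 3.194 × (1 + 0.0039×302) = 6.955 Ω
P = I²R = (0.0464)² × 6.955 = 0.0150 W

0.0150 W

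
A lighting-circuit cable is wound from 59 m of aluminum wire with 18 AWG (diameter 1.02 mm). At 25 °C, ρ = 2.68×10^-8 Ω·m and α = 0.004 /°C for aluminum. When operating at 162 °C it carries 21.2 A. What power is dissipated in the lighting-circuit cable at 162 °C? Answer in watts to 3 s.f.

1350 W

A = π(1.02/2 mm)² = π(5.1000e-04 m)² = 8.171e-07 m²
R₍25₎ = ρL/A = (2.68×10^-8)(59)/(8.171e-07) = 1.935 Ω
R₍162₎ = R₍25₎(1 + αΔT) = 1.935 × (1 + 0.004×137) = 2.995 Ω
P = I²R = (21.2)² × 2.995 = 1350 W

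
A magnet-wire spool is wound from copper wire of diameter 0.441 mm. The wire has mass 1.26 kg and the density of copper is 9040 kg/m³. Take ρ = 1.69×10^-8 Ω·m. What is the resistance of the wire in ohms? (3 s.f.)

101 Ω

A = π(d/2)² = π(2.2050e-04 m)² = 1.5275e-07 m²
L = m/(density·A) = 1.26/(9040×1.5275e-07) = 912.5 m
R = ρL/A = (1.69×10^-8)(912.5)/(1.5275e-07) = 101 Ω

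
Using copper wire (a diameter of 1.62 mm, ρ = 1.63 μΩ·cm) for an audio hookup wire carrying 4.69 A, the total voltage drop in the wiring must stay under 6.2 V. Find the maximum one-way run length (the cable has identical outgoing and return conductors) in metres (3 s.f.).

83.6 m

ρ = 1.63 μΩ·cm = 1.63×10^-8 Ω·m
A = π(d/2)² = π(8.1000e-04 m)² = 2.061e-06 m²
L_max = V_max·A/(2·ρI) = (6.2)(2.061e-06)/(2×1.63×10^-8×4.69) = 83.6 m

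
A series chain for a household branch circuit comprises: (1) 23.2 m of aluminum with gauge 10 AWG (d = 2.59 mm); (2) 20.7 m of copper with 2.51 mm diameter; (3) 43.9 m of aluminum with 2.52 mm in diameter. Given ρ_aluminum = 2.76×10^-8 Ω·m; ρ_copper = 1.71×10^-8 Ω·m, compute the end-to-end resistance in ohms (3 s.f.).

0.436 Ω

Seg 1: A = π(2.59/2 mm)² = π(1.2950e-03 m)² = 5.269e-06 m²
R_1 = (2.76×10^-8)(23.2)/(5.269e-06) = 0.1215 Ω
Seg 2: A = π(d/2)² = π(1.2550e-03 m)² = 4.948e-06 m²
R_2 = (1.71×10^-8)(20.7)/(4.948e-06) = 0.07154 Ω
Seg 3: A = π(d/2)² = π(1.2600e-03 m)² = 4.988e-06 m²
R_3 = (2.76×10^-8)(43.9)/(4.988e-06) = 0.2429 Ω
R_total = R_1 + R_2 + R_3 = 0.436 Ω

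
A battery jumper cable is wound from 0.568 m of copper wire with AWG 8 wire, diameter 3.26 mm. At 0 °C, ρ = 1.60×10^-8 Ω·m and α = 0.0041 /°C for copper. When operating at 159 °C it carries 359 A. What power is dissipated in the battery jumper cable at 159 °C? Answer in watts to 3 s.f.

A = π(3.26/2 mm)² = π(1.6300e-03 m)² = 8.347e-06 m²
R₍0₎ = ρL/A = (1.60×10^-8)(0.568)/(8.347e-06) = 0.001089 Ω
R₍159₎ = R₍0₎(1 + αΔT) = 0.001089 × (1 + 0.0041×159) = 0.001799 Ω
P = I²R = (359)² × 0.001799 = 232 W

232 W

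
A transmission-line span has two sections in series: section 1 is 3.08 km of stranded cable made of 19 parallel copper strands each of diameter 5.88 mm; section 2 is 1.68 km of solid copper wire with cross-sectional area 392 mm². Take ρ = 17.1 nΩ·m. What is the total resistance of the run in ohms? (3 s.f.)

0.175 Ω

ρ = 17.1 nΩ·m = 1.71×10^-8 Ω·m
Section 1: A_strand = π(2.9400e-03)² = 2.715e-05 m²; R₁ = ρL/(N·A_s) = (1.71×10^-8)(3080)/(19×2.715e-05) = 0.1021 Ω
Section 2: A = 392 mm² = 3.920e-04 m²
R₂ = (1.71×10^-8)(1680)/(3.920e-04) = 0.07329 Ω
R = R₁ + R₂ = 0.175 Ω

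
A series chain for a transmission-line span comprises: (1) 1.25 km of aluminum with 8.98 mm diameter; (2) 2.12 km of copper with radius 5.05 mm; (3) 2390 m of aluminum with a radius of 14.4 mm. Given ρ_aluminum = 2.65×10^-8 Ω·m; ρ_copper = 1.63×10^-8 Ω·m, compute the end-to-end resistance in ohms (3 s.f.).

Seg 1: A = π(d/2)² = π(4.4900e-03 m)² = 6.333e-05 m²
R_1 = (2.65×10^-8)(1250)/(6.333e-05) = 0.523 Ω
Seg 2: A = πr² = π(5.0500e-03 m)² = 8.012e-05 m²
R_2 = (1.63×10^-8)(2120)/(8.012e-05) = 0.4313 Ω
Seg 3: A = πr² = π(1.4400e-02 m)² = 6.514e-04 m²
R_3 = (2.65×10^-8)(2390)/(6.514e-04) = 0.09722 Ω
R_total = R_1 + R_2 + R_3 = 1.05 Ω

1.05 Ω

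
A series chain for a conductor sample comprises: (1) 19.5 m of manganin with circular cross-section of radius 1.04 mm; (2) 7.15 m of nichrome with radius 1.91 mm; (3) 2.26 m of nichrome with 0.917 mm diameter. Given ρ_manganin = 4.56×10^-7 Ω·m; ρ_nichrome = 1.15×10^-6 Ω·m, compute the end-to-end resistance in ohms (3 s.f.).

Seg 1: A = πr² = π(1.0400e-03 m)² = 3.398e-06 m²
R_1 = (4.56×10^-7)(19.5)/(3.398e-06) = 2.617 Ω
Seg 2: A = πr² = π(1.9100e-03 m)² = 1.146e-05 m²
R_2 = (1.15×10^-6)(7.15)/(1.146e-05) = 0.7174 Ω
Seg 3: A = π(d/2)² = π(4.5850e-04 m)² = 6.604e-07 m²
R_3 = (1.15×10^-6)(2.26)/(6.604e-07) = 3.935 Ω
R_total = R_1 + R_2 + R_3 = 7.27 Ω

7.27 Ω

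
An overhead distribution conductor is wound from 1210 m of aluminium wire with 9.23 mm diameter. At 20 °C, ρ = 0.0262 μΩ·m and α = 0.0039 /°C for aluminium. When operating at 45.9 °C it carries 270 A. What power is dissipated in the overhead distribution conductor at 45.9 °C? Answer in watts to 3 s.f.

38000 W

ρ = 0.0262 μΩ·m = 2.62×10^-8 Ω·m
A = π(d/2)² = π(4.6150e-03 m)² = 6.691e-05 m²
R₍20₎ = ρL/A = (2.62×10^-8)(1210)/(6.691e-05) = 0.4738 Ω
R₍45.9₎ = R₍20₎(1 + αΔT) = 0.4738 × (1 + 0.0039×25.9) = 0.5217 Ω
P = I²R = (270)² × 0.5217 = 38000 W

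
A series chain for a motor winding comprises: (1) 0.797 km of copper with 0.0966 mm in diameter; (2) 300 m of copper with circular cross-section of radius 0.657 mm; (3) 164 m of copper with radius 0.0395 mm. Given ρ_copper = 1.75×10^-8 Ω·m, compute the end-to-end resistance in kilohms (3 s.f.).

Seg 1: A = π(d/2)² = π(4.8300e-05 m)² = 7.329e-09 m²
R_1 = (1.75×10^-8)(797)/(7.329e-09) = 1903 Ω
Seg 2: A = πr² = π(6.5700e-04 m)² = 1.356e-06 m²
R_2 = (1.75×10^-8)(300)/(1.356e-06) = 3.871 Ω
Seg 3: A = πr² = π(3.9500e-05 m)² = 4.902e-09 m²
R_3 = (1.75×10^-8)(164)/(4.902e-09) = 585.5 Ω
R_total = R_1 + R_2 + R_3 = 2.49 kΩ

2.49 kΩ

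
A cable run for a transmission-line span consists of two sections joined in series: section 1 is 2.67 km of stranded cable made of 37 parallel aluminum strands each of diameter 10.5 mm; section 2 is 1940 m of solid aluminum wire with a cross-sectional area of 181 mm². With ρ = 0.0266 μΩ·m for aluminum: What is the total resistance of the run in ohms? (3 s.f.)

ρ = 0.0266 μΩ·m = 2.66×10^-8 Ω·m
Section 1: A_strand = π(5.2500e-03)² = 8.659e-05 m²; R₁ = ρL/(N·A_s) = (2.66×10^-8)(2670)/(37×8.659e-05) = 0.02217 Ω
Section 2: A = 181 mm² = 1.810e-04 m²
R₂ = (2.66×10^-8)(1940)/(1.810e-04) = 0.2851 Ω
R = R₁ + R₂ = 0.307 Ω

0.307 Ω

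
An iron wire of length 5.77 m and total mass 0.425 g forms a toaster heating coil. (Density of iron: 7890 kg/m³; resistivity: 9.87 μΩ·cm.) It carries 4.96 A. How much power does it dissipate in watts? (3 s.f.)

ρ = 9.87 μΩ·cm = 9.87×10^-8 Ω·m
A = m/(density·L) = 4.250×10^-4/(7890×5.77) = 9.3355e-09 m²
R = ρL/A = (9.87×10^-8)(5.77)/(9.3355e-09) = 61 Ω
P = I²R = (4.96)² × 61 = 1500 W

1500 W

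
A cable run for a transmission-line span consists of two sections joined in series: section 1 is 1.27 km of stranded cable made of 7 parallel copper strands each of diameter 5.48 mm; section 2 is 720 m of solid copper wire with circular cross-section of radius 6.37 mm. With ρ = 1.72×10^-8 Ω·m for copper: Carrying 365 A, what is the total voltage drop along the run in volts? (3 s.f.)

83.8 V

Section 1: A_strand = π(2.7400e-03)² = 2.359e-05 m²; R₁ = ρL/(N·A_s) = (1.72×10^-8)(1270)/(7×2.359e-05) = 0.1323 Ω
Section 2: A = πr² = π(6.3700e-03 m)² = 1.275e-04 m²
R₂ = (1.72×10^-8)(720)/(1.275e-04) = 0.09715 Ω
R = R₁ + R₂ = 0.2295 Ω
V = IR = 365 × 0.2295 = 83.8 V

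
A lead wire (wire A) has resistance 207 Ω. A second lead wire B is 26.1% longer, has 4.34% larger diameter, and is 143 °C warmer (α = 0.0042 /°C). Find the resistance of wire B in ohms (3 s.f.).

384 Ω

R ∝ ρL/d² with ρ ∝ (1+αΔT), so R_B/R_A = (1 + 26.1/100) × (1 + 4.34/100)⁻² × (1 + 0.0042×143)
= 1.261 × 0.9185 × 1.601 = 1.854
R_B = 1.854 × 207 = 384 Ω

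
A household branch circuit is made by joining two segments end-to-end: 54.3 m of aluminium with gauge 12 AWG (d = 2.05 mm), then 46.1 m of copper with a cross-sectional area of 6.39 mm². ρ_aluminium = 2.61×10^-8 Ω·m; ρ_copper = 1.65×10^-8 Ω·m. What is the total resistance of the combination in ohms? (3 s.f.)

0.548 Ω

Segment 1: A = π(2.05/2 mm)² = π(1.0250e-03 m)² = 3.301e-06 m²
R₁ = ρL/A = (2.61×10^-8)(54.3)/(3.301e-06) = 0.4294 Ω
Segment 2: A = 6.39 mm² = 6.390e-06 m²
R₂ = (1.65×10^-8)(46.1)/(6.390e-06) = 0.119 Ω
R = R₁ + R₂ = 0.548 Ω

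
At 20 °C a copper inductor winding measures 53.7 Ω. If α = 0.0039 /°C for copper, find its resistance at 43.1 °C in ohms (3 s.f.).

58.5 Ω

ΔT = 43.1 − 20 = 23.1 °C
R = R₀(1 + αΔT) = 53.7 × (1 + 0.0039×23.1) = 53.7 × 1.09 = 58.5 Ω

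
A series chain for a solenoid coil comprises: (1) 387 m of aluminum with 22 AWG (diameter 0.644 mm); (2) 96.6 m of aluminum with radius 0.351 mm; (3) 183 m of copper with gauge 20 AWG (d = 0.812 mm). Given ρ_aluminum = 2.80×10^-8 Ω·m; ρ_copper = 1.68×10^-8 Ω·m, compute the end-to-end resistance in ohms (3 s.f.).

46.2 Ω

Seg 1: A = π(0.644/2 mm)² = π(3.2200e-04 m)² = 3.257e-07 m²
R_1 = (2.80×10^-8)(387)/(3.257e-07) = 33.27 Ω
Seg 2: A = πr² = π(3.5100e-04 m)² = 3.870e-07 m²
R_2 = (2.80×10^-8)(96.6)/(3.870e-07) = 6.988 Ω
Seg 3: A = π(0.812/2 mm)² = π(4.0600e-04 m)² = 5.178e-07 m²
R_3 = (1.68×10^-8)(183)/(5.178e-07) = 5.937 Ω
R_total = R_1 + R_2 + R_3 = 46.2 Ω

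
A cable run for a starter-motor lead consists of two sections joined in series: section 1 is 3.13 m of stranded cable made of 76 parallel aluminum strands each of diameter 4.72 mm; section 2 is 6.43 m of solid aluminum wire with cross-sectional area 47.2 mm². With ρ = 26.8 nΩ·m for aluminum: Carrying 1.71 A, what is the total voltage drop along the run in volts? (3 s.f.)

ρ = 26.8 nΩ·m = 2.68×10^-8 Ω·m
Section 1: A_strand = π(2.3600e-03)² = 1.750e-05 m²; R₁ = ρL/(N·A_s) = (2.68×10^-8)(3.13)/(76×1.750e-05) = 6.308×10^-5 Ω
Section 2: A = 47.2 mm² = 4.720e-05 m²
R₂ = (2.68×10^-8)(6.43)/(4.720e-05) = 0.003651 Ω
R = R₁ + R₂ = 0.003714 Ω
V = IR = 1.71 × 0.003714 = 0.00635 V

0.00635 V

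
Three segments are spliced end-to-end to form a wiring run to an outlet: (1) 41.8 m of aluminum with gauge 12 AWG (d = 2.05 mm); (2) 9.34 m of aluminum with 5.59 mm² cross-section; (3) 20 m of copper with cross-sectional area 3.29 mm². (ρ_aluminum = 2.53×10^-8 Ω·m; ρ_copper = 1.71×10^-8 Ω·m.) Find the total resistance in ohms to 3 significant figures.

0.467 Ω

Seg 1: A = π(2.05/2 mm)² = π(1.0250e-03 m)² = 3.301e-06 m²
R_1 = (2.53×10^-8)(41.8)/(3.301e-06) = 0.3204 Ω
Seg 2: A = 5.59 mm² = 5.590e-06 m²
R_2 = (2.53×10^-8)(9.34)/(5.590e-06) = 0.04227 Ω
Seg 3: A = 3.29 mm² = 3.290e-06 m²
R_3 = (1.71×10^-8)(20)/(3.290e-06) = 0.104 Ω
R_total = R_1 + R_2 + R_3 = 0.467 Ω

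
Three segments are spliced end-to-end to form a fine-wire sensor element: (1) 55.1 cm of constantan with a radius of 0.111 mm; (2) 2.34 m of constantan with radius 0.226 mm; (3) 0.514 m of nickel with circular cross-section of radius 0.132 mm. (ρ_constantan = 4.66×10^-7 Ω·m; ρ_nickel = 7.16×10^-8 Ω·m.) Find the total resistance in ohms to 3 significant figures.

Seg 1: A = πr² = π(1.1100e-04 m)² = 3.871e-08 m²
R_1 = (4.66×10^-7)(0.551)/(3.871e-08) = 6.633 Ω
Seg 2: A = πr² = π(2.2600e-04 m)² = 1.605e-07 m²
R_2 = (4.66×10^-7)(2.34)/(1.605e-07) = 6.796 Ω
Seg 3: A = πr² = π(1.3200e-04 m)² = 5.474e-08 m²
R_3 = (7.16×10^-8)(0.514)/(5.474e-08) = 0.6723 Ω
R_total = R_1 + R_2 + R_3 = 14.1 Ω

14.1 Ω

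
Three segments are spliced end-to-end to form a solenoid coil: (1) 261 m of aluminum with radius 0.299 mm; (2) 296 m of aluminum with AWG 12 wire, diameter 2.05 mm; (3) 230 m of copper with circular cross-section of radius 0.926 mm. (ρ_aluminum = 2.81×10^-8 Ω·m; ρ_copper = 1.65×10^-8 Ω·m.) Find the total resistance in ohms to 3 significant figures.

Seg 1: A = πr² = π(2.9900e-04 m)² = 2.809e-07 m²
R_1 = (2.81×10^-8)(261)/(2.809e-07) = 26.11 Ω
Seg 2: A = π(2.05/2 mm)² = π(1.0250e-03 m)² = 3.301e-06 m²
R_2 = (2.81×10^-8)(296)/(3.301e-06) = 2.52 Ω
Seg 3: A = πr² = π(9.2600e-04 m)² = 2.694e-06 m²
R_3 = (1.65×10^-8)(230)/(2.694e-06) = 1.409 Ω
R_total = R_1 + R_2 + R_3 = 30.0 Ω

30.0 Ω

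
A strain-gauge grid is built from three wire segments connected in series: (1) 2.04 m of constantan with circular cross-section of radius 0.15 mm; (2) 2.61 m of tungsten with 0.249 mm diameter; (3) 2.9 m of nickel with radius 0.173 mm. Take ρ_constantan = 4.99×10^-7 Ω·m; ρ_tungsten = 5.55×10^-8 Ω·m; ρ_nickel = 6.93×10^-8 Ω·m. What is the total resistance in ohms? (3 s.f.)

19.5 Ω

Seg 1: A = πr² = π(1.5000e-04 m)² = 7.069e-08 m²
R_1 = (4.99×10^-7)(2.04)/(7.069e-08) = 14.4 Ω
Seg 2: A = π(d/2)² = π(1.2450e-04 m)² = 4.870e-08 m²
R_2 = (5.55×10^-8)(2.61)/(4.870e-08) = 2.975 Ω
Seg 3: A = πr² = π(1.7300e-04 m)² = 9.402e-08 m²
R_3 = (6.93×10^-8)(2.9)/(9.402e-08) = 2.137 Ω
R_total = R_1 + R_2 + R_3 = 19.5 Ω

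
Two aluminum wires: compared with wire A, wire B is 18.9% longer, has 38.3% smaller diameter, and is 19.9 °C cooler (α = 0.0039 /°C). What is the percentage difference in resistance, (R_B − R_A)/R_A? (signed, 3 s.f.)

188%

R ∝ ρL/d² with ρ ∝ (1+αΔT), so R_B/R_A = (1 + 18.9/100) × (1 − 38.3/100)⁻² × (1 − 0.0039×19.9)
= 1.189 × 2.627 × 0.9224 = 2.881
(R_B − R_A)/R_A = 2.881 − 1 = 188%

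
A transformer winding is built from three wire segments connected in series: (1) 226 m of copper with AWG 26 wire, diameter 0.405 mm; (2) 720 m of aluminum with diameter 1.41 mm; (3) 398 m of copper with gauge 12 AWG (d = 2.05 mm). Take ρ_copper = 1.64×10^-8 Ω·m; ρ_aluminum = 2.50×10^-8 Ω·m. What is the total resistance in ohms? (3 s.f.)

Seg 1: A = π(0.405/2 mm)² = π(2.0250e-04 m)² = 1.288e-07 m²
R_1 = (1.64×10^-8)(226)/(1.288e-07) = 28.77 Ω
Seg 2: A = π(d/2)² = π(7.0500e-04 m)² = 1.561e-06 m²
R_2 = (2.50×10^-8)(720)/(1.561e-06) = 11.53 Ω
Seg 3: A = π(2.05/2 mm)² = π(1.0250e-03 m)² = 3.301e-06 m²
R_3 = (1.64×10^-8)(398)/(3.301e-06) = 1.978 Ω
R_total = R_1 + R_2 + R_3 = 42.3 Ω

42.3 Ω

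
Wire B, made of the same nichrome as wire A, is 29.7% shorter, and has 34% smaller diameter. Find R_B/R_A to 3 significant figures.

1.61

R ∝ L/d², so R_B/R_A = (1 − 29.7/100) × (1 − 34/100)⁻²
= 0.703 × 2.296 = 1.61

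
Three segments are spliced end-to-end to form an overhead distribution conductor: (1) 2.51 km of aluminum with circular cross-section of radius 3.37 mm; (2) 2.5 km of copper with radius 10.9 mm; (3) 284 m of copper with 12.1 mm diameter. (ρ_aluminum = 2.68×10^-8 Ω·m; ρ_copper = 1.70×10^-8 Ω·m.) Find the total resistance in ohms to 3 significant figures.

2.04 Ω

Seg 1: A = πr² = π(3.3700e-03 m)² = 3.568e-05 m²
R_1 = (2.68×10^-8)(2510)/(3.568e-05) = 1.885 Ω
Seg 2: A = πr² = π(1.0900e-02 m)² = 3.733e-04 m²
R_2 = (1.70×10^-8)(2500)/(3.733e-04) = 0.1139 Ω
Seg 3: A = π(d/2)² = π(6.0500e-03 m)² = 1.150e-04 m²
R_3 = (1.70×10^-8)(284)/(1.150e-04) = 0.04199 Ω
R_total = R_1 + R_2 + R_3 = 2.04 Ω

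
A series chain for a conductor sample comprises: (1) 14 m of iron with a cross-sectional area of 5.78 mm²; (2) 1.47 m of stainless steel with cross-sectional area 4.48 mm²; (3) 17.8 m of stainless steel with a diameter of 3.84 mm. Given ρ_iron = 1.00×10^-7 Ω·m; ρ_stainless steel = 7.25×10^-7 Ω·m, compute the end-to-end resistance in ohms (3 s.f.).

1.59 Ω

Seg 1: A = 5.78 mm² = 5.780e-06 m²
R_1 = (1.00×10^-7)(14)/(5.780e-06) = 0.2422 Ω
Seg 2: A = 4.48 mm² = 4.480e-06 m²
R_2 = (7.25×10^-7)(1.47)/(4.480e-06) = 0.2379 Ω
Seg 3: A = π(d/2)² = π(1.9200e-03 m)² = 1.158e-05 m²
R_3 = (7.25×10^-7)(17.8)/(1.158e-05) = 1.114 Ω
R_total = R_1 + R_2 + R_3 = 1.59 Ω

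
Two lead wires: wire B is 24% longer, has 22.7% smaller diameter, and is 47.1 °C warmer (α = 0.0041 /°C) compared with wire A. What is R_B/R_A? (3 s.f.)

2.48

R ∝ ρL/d² with ρ ∝ (1+αΔT), so R_B/R_A = (1 + 24/100) × (1 − 22.7/100)⁻² × (1 + 0.0041×47.1)
= 1.24 × 1.674 × 1.193 = 2.48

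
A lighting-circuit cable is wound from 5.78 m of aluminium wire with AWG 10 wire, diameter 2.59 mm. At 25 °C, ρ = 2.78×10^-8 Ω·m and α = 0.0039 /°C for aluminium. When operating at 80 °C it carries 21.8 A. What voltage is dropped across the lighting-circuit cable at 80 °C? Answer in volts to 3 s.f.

A = π(2.59/2 mm)² = π(1.2950e-03 m)² = 5.269e-06 m²
R₍25₎ = ρL/A = (2.78×10^-8)(5.78)/(5.269e-06) = 0.0305 Ω
R₍80₎ = R₍25₎(1 + αΔT) = 0.0305 × (1 + 0.0039×55) = 0.03704 Ω
V = IR = 21.8 × 0.03704 = 0.807 V

0.807 V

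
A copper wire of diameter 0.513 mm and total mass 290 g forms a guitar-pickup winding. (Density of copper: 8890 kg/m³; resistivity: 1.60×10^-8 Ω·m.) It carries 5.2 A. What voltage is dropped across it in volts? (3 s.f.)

63.5 V

A = π(d/2)² = π(2.5650e-04 m)² = 2.0669e-07 m²
L = m/(density·A) = 0.29/(8890×2.0669e-07) = 157.8 m
R = ρL/A = (1.60×10^-8)(157.8)/(2.0669e-07) = 12.22 Ω
V = IR = 5.2 × 12.22 = 63.5 V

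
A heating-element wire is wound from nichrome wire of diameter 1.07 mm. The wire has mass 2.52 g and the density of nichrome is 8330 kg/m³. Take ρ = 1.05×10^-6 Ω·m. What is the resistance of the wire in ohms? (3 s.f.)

0.393 Ω

A = π(d/2)² = π(5.3500e-04 m)² = 8.9920e-07 m²
L = m/(density·A) = 0.00252/(8330×8.9920e-07) = 0.3364 m
R = ρL/A = (1.05×10^-6)(0.3364)/(8.9920e-07) = 0.393 Ω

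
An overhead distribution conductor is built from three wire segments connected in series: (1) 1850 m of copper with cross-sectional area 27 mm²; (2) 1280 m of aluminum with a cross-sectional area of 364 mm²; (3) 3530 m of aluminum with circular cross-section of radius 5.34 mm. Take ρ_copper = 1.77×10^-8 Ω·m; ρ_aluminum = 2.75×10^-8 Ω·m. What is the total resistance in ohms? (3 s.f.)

2.39 Ω

Seg 1: A = 27 mm² = 2.700e-05 m²
R_1 = (1.77×10^-8)(1850)/(2.700e-05) = 1.213 Ω
Seg 2: A = 364 mm² = 3.640e-04 m²
R_2 = (2.75×10^-8)(1280)/(3.640e-04) = 0.0967 Ω
Seg 3: A = πr² = π(5.3400e-03 m)² = 8.958e-05 m²
R_3 = (2.75×10^-8)(3530)/(8.958e-05) = 1.084 Ω
R_total = R_1 + R_2 + R_3 = 2.39 Ω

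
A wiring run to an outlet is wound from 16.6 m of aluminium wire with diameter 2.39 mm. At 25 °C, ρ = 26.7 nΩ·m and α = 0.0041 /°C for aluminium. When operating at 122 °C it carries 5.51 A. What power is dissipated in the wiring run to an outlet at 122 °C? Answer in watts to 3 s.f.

ρ = 26.7 nΩ·m = 2.67×10^-8 Ω·m
A = π(d/2)² = π(1.1950e-03 m)² = 4.486e-06 m²
R₍25₎ = ρL/A = (2.67×10^-8)(16.6)/(4.486e-06) = 0.09879 Ω
R₍122₎ = R₍25₎(1 + αΔT) = 0.09879 × (1 + 0.0041×97) = 0.1381 Ω
P = I²R = (5.51)² × 0.1381 = 4.19 W

4.19 W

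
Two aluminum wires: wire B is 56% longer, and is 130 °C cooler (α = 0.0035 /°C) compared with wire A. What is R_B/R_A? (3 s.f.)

R ∝ ρL/d² with ρ ∝ (1+αΔT), so R_B/R_A = (1 + 56/100) × (1 − 0.0035×130)
= 1.56 × 0.545 = 0.850

0.850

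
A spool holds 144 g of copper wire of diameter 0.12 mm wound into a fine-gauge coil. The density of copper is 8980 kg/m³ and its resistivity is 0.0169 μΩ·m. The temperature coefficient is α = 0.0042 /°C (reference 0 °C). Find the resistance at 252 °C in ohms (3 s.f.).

ρ = 0.0169 μΩ·m = 1.69×10^-8 Ω·m
A = π(d/2)² = π(6.0000e-05 m)² = 1.1310e-08 m²
L = m/(density·A) = 0.144/(8980×1.1310e-08) = 1418 m
R = ρL/A = (1.69×10^-8)(1418)/(1.1310e-08) = 2119 Ω
R(252 °C) = 2119 × (1 + 0.0042×252) = 4360 Ω

4360 Ω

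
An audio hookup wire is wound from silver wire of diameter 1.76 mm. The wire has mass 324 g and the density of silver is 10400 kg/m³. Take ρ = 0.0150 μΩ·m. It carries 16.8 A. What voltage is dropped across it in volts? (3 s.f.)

1.33 V

ρ = 0.0150 μΩ·m = 1.50×10^-8 Ω·m
A = π(d/2)² = π(8.8000e-04 m)² = 2.4328e-06 m²
L = m/(density·A) = 0.324/(10400×2.4328e-06) = 12.81 m
R = ρL/A = (1.50×10^-8)(12.81)/(2.4328e-06) = 0.07895 Ω
V = IR = 16.8 × 0.07895 = 1.33 V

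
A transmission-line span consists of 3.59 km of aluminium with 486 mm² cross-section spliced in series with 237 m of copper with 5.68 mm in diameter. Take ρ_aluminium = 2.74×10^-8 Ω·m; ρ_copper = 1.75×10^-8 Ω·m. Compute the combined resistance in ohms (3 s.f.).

Segment 1: A = 486 mm² = 4.860e-04 m²
R₁ = ρL/A = (2.74×10^-8)(3590)/(4.860e-04) = 0.2024 Ω
Segment 2: A = π(d/2)² = π(2.8400e-03 m)² = 2.534e-05 m²
R₂ = (1.75×10^-8)(237)/(2.534e-05) = 0.1637 Ω
R = R₁ + R₂ = 0.366 Ω

0.366 Ω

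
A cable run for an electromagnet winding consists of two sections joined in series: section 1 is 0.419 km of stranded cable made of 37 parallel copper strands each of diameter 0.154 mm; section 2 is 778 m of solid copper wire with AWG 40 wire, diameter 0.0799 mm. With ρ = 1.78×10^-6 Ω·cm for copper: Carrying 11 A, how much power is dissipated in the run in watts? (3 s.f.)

3.36×10^5 W

ρ = 1.78×10^-6 Ω·cm = 1.78×10^-8 Ω·m
Section 1: A_strand = π(7.7000e-05)² = 1.863e-08 m²; R₁ = ρL/(N·A_s) = (1.78×10^-8)(419)/(37×1.863e-08) = 10.82 Ω
Section 2: A = π(0.0799/2 mm)² = π(3.9950e-05 m)² = 5.014e-09 m²
R₂ = (1.78×10^-8)(778)/(5.014e-09) = 2762 Ω
R = R₁ + R₂ = 2773 Ω
P = I²R = (11)² × 2773 = 3.36×10^5 W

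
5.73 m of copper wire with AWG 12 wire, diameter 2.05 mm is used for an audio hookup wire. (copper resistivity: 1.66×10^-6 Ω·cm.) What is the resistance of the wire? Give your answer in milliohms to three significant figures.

ρ = 1.66×10^-6 Ω·cm = 1.66×10^-8 Ω·m
A = π(2.05/2 mm)² = π(1.0250e-03 m)² = 3.301e-06 m²
R = ρL/A = (1.66×10^-8)(5.73 m)/(3.301e-06 m²) = 28.8 mΩ

28.8 mΩ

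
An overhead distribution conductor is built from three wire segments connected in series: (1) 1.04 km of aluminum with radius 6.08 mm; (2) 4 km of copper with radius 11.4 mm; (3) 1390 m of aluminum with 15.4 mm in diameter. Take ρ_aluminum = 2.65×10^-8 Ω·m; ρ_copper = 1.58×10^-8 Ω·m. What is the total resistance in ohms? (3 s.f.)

0.590 Ω

Seg 1: A = πr² = π(6.0800e-03 m)² = 1.161e-04 m²
R_1 = (2.65×10^-8)(1040)/(1.161e-04) = 0.2373 Ω
Seg 2: A = πr² = π(1.1400e-02 m)² = 4.083e-04 m²
R_2 = (1.58×10^-8)(4000)/(4.083e-04) = 0.1548 Ω
Seg 3: A = π(d/2)² = π(7.7000e-03 m)² = 1.863e-04 m²
R_3 = (2.65×10^-8)(1390)/(1.863e-04) = 0.1978 Ω
R_total = R_1 + R_2 + R_3 = 0.590 Ω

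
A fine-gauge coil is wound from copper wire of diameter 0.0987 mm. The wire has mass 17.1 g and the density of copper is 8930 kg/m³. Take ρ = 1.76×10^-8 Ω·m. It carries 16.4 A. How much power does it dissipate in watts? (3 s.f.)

A = π(d/2)² = π(4.9350e-05 m)² = 7.6511e-09 m²
L = m/(density·A) = 0.0171/(8930×7.6511e-09) = 250.3 m
R = ρL/A = (1.76×10^-8)(250.3)/(7.6511e-09) = 575.7 Ω
P = I²R = (16.4)² × 575.7 = 1.55×10^5 W

1.55×10^5 W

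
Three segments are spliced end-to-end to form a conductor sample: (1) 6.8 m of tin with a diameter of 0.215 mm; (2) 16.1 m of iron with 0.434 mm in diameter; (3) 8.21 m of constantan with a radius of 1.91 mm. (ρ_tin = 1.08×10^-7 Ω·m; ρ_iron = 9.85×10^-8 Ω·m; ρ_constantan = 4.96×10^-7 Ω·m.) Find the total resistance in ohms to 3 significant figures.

31.3 Ω

Seg 1: A = π(d/2)² = π(1.0750e-04 m)² = 3.631e-08 m²
R_1 = (1.08×10^-7)(6.8)/(3.631e-08) = 20.23 Ω
Seg 2: A = π(d/2)² = π(2.1700e-04 m)² = 1.479e-07 m²
R_2 = (9.85×10^-8)(16.1)/(1.479e-07) = 10.72 Ω
Seg 3: A = πr² = π(1.9100e-03 m)² = 1.146e-05 m²
R_3 = (4.96×10^-7)(8.21)/(1.146e-05) = 0.3553 Ω
R_total = R_1 + R_2 + R_3 = 31.3 Ω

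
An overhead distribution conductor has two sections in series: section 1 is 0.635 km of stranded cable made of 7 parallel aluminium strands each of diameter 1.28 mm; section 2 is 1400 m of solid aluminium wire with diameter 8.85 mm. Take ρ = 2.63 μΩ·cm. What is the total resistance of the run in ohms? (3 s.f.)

ρ = 2.63 μΩ·cm = 2.63×10^-8 Ω·m
Section 1: A_strand = π(6.4000e-04)² = 1.287e-06 m²; R₁ = ρL/(N·A_s) = (2.63×10^-8)(635)/(7×1.287e-06) = 1.854 Ω
Section 2: A = π(d/2)² = π(4.4250e-03 m)² = 6.151e-05 m²
R₂ = (2.63×10^-8)(1400)/(6.151e-05) = 0.5986 Ω
R = R₁ + R₂ = 2.45 Ω

2.45 Ω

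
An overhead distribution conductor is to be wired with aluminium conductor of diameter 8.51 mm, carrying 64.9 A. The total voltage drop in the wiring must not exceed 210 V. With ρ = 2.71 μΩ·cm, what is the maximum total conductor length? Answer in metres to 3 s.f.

6790 m

ρ = 2.71 μΩ·cm = 2.71×10^-8 Ω·m
A = π(d/2)² = π(4.2550e-03 m)² = 5.688e-05 m²
L_max = V_max·A/(1·ρI) = (210)(5.688e-05)/(2.71×10^-8×64.9) = 6790 m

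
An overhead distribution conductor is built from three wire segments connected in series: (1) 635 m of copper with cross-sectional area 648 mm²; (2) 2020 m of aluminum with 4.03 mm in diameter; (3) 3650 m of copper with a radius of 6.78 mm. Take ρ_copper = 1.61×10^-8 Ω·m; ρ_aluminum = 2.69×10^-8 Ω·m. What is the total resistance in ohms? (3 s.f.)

Seg 1: A = 648 mm² = 6.480e-04 m²
R_1 = (1.61×10^-8)(635)/(6.480e-04) = 0.01578 Ω
Seg 2: A = π(d/2)² = π(2.0150e-03 m)² = 1.276e-05 m²
R_2 = (2.69×10^-8)(2020)/(1.276e-05) = 4.26 Ω
Seg 3: A = πr² = π(6.7800e-03 m)² = 1.444e-04 m²
R_3 = (1.61×10^-8)(3650)/(1.444e-04) = 0.4069 Ω
R_total = R_1 + R_2 + R_3 = 4.68 Ω

4.68 Ω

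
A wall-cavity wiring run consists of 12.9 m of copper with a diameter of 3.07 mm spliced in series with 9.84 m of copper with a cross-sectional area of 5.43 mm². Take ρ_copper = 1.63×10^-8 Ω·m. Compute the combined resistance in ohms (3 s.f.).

Segment 1: A = π(d/2)² = π(1.5350e-03 m)² = 7.402e-06 m²
R₁ = ρL/A = (1.63×10^-8)(12.9)/(7.402e-06) = 0.02841 Ω
Segment 2: A = 5.43 mm² = 5.430e-06 m²
R₂ = (1.63×10^-8)(9.84)/(5.430e-06) = 0.02954 Ω
R = R₁ + R₂ = 0.0579 Ω

0.0579 Ω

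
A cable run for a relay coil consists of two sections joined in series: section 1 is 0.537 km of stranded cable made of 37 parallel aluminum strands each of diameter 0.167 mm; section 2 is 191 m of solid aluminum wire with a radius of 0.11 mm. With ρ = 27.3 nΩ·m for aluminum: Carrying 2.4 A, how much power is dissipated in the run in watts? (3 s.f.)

ρ = 27.3 nΩ·m = 2.73×10^-8 Ω·m
Section 1: A_strand = π(8.3500e-05)² = 2.190e-08 m²; R₁ = ρL/(N·A_s) = (2.73×10^-8)(537)/(37×2.190e-08) = 18.09 Ω
Section 2: A = πr² = π(1.1000e-04 m)² = 3.801e-08 m²
R₂ = (2.73×10^-8)(191)/(3.801e-08) = 137.2 Ω
R = R₁ + R₂ = 155.3 Ω
P = I²R = (2.4)² × 155.3 = 894 W

894 W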